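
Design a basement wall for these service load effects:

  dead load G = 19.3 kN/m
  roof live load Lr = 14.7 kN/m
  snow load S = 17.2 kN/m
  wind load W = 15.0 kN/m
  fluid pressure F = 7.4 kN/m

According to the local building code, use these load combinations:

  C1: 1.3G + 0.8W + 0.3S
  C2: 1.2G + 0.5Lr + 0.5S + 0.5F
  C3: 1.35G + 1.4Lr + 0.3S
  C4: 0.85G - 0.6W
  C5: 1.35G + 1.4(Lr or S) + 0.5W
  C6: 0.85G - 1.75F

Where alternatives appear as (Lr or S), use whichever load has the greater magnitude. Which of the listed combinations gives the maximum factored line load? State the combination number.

Combination 5

(Lr or S) → S = 17.2 kN/m.
C1: 1.3(19.3) + 0.8(15.0) + 0.3(17.2) = 25.09 + 12.00 + 5.16 = 42.25
C2: 1.2(19.3) + 0.5(14.7) + 0.5(17.2) + 0.5(7.4) = 23.16 + 7.35 + 8.60 + 3.70 = 42.81
C3: 1.35(19.3) + 1.4(14.7) + 0.3(17.2) = 26.06 + 20.58 + 5.16 = 51.80
C4: 0.85(19.3) - 0.6(15.0) = 16.41 - 9.00 = 7.41
C5: 1.35(19.3) + 1.4(17.2) + 0.5(15.0) = 26.06 + 24.08 + 7.50 = 57.64
C6: 0.85(19.3) - 1.75(7.4) = 16.41 - 12.95 = 3.46
The largest value is 57.64 kN/m from combination 5.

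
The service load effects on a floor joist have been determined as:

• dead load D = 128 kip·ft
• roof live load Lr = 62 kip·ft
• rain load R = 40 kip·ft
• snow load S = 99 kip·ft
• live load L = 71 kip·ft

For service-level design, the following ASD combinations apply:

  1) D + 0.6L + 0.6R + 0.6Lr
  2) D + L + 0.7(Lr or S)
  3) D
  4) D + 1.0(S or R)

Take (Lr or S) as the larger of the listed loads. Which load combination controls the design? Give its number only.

(Lr or S) → S = 99 kip·ft; (S or R) → S = 99 kip·ft.
1) 1.0(128) + 0.6(71) + 0.6(40) + 0.6(62) = 128.00 + 42.60 + 24.00 + 37.20 = 231.80
2) 1.0(128) + 1.0(71) + 0.7(99) = 128.00 + 71.00 + 69.30 = 268.30
3) 1.0(128) = 128.00
4) 1.0(128) + 1.0(99) = 128.00 + 99.00 = 227.00
The largest value is 268.30 kip·ft from combination 2.

Combination 2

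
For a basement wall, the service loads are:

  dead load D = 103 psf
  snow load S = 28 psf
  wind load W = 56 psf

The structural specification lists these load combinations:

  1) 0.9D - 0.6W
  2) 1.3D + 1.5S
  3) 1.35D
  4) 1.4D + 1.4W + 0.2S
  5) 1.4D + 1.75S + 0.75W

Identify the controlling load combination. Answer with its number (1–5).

1) 0.9(103) - 0.6(56) = 59.1
2) 1.3(103) + 1.5(28) = 175.9
3) 1.35(103) = 139.1
4) 1.4(103) + 1.4(56) + 0.2(28) = 228.2
5) 1.4(103) + 1.75(28) + 0.75(56) = 235.2
The largest value is 235.2 psf from combination 5.

Combination 5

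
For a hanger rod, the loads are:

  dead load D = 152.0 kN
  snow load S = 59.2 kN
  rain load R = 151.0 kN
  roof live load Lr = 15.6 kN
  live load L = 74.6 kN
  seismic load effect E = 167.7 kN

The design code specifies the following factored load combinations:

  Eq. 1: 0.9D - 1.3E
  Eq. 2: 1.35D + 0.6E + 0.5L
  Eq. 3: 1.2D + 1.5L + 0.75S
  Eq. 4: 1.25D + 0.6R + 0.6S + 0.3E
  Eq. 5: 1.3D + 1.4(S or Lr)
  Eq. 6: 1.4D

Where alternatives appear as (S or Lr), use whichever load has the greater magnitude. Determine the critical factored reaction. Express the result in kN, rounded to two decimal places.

(S or Lr) → S = 59.2 kN.
Eq. 1: 0.9(152.0) - 1.3(167.7) = 136.80 - 218.01 = -81.21
Eq. 2: 1.35(152.0) + 0.6(167.7) + 0.5(74.6) = 205.20 + 100.62 + 37.30 = 343.12
Eq. 3: 1.2(152.0) + 1.5(74.6) + 0.75(59.2) = 182.40 + 111.90 + 44.40 = 338.70
Eq. 4: 1.25(152.0) + 0.6(151.0) + 0.6(59.2) + 0.3(167.7) = 190.00 + 90.60 + 35.52 + 50.31 = 366.43
Eq. 5: 1.3(152.0) + 1.4(59.2) = 197.60 + 82.88 = 280.48
Eq. 6: 1.4(152.0) = 212.80
Combination 4 governs: V_u = 366.43 kN.

366.43 kN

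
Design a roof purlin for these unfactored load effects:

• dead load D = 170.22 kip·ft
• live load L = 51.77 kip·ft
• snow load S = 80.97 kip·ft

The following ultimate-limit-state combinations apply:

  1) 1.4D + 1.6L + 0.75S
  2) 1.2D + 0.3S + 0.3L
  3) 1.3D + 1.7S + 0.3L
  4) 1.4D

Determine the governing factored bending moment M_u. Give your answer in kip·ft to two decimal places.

381.87 kip·ft

1) 1.4(170.22) + 1.6(51.77) + 0.75(80.97) = 238.31 + 82.83 + 60.73 = 381.87
2) 1.2(170.22) + 0.3(80.97) + 0.3(51.77) = 244.09
3) 1.3(170.22) + 1.7(80.97) + 0.3(51.77) = 221.29 + 137.65 + 15.53 = 374.47
4) 1.4(170.22) = 238.31
Maximum is from combination 1.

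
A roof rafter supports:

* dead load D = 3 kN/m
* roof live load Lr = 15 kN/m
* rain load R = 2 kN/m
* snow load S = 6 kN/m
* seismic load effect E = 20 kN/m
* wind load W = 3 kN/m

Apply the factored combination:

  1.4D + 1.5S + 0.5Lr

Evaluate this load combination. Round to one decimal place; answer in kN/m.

20.7 kN/m

1.4(3) + 1.5(6) + 0.5(15) = 4.2 + 9.0 + 7.5 = 20.7
w_u = 20.7 kN/m.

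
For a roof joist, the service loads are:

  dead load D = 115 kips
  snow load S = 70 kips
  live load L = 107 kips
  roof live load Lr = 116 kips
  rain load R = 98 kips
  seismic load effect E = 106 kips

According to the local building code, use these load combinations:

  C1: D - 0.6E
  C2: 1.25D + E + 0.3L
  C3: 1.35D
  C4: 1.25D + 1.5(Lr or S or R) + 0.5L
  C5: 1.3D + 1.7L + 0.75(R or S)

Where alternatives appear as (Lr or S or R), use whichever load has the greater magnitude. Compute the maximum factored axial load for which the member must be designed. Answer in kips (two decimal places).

404.90 kips

(Lr or S or R) → Lr = 116 kips; (R or S) → R = 98 kips.
C1: 1.0(115) - 0.6(106) = 115.00 - 63.60 = 51.40
C2: 1.25(115) + 1.0(106) + 0.3(107) = 143.75 + 106.00 + 32.10 = 281.85
C3: 1.35(115) = 155.25
C4: 1.25(115) + 1.5(116) + 0.5(107) = 143.75 + 174.00 + 53.50 = 371.25
C5: 1.3(115) + 1.7(107) + 0.75(98) = 149.50 + 181.90 + 73.50 = 404.90
The controlling combination is 5, giving 404.90 kips.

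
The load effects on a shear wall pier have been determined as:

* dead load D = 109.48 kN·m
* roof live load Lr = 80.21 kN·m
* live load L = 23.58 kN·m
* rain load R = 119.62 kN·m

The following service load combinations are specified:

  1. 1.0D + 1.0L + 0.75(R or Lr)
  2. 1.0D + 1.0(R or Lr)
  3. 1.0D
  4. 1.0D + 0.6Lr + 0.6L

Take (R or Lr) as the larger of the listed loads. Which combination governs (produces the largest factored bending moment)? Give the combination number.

(R or Lr) → R = 119.62 kN·m.
1. 1.0(109.48) + 1.0(23.58) + 0.75(119.62) = 109.48 + 23.58 + 89.72 = 222.78
2. 1.0(109.48) + 1.0(119.62) = 109.48 + 119.62 = 229.10
3. 1.0(109.48) = 109.48
4. 1.0(109.48) + 0.6(80.21) + 0.6(23.58) = 171.75
The largest value is 229.10 kN·m from combination 2.

Combination 2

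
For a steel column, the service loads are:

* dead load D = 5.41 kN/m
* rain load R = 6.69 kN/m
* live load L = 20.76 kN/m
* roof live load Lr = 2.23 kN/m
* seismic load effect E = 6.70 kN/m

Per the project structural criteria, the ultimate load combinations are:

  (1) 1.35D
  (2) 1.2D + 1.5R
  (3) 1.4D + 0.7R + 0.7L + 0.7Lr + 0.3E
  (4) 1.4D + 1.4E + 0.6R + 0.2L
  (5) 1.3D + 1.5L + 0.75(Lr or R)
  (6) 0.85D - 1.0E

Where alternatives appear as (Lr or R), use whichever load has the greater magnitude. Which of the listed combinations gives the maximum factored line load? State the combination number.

(Lr or R) → R = 6.69 kN/m.
(1) 1.35(5.41) = 7.30
(2) 1.2(5.41) + 1.5(6.69) = 6.49 + 10.04 = 16.53
(3) 1.4(5.41) + 0.7(6.69) + 0.7(20.76) + 0.7(2.23) + 0.3(6.70) = 30.36
(4) 1.4(5.41) + 1.4(6.70) + 0.6(6.69) + 0.2(20.76) = 25.12
(5) 1.3(5.41) + 1.5(20.76) + 0.75(6.69) = 7.03 + 31.14 + 5.02 = 43.19
(6) 0.85(5.41) - 1.0(6.70) = 4.60 - 6.70 = -2.10
The largest value is 43.19 kN/m from combination 5.

Combination 5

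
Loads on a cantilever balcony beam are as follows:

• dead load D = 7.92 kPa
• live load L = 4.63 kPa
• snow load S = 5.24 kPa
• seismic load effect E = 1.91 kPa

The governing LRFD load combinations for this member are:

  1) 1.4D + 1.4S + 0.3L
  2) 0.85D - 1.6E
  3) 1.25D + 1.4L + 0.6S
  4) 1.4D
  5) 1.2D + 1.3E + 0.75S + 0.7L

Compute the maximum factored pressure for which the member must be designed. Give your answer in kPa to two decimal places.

1) 1.4(7.92) + 1.4(5.24) + 0.3(4.63) = 19.81
2) 0.85(7.92) - 1.6(1.91) = 3.68
3) 1.25(7.92) + 1.4(4.63) + 0.6(5.24) = 19.53
4) 1.4(7.92) = 11.09
5) 1.2(7.92) + 1.3(1.91) + 0.75(5.24) + 0.7(4.63) = 19.16
The controlling combination is 1, giving 19.81 kPa.

19.81 kPa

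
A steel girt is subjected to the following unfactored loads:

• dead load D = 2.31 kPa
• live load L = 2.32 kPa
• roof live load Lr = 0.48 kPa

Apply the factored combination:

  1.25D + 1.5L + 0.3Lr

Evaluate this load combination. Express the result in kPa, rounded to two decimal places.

1.25(2.31) + 1.5(2.32) + 0.3(0.48) = 6.51
p_u = 6.51 kPa.

6.51 kPa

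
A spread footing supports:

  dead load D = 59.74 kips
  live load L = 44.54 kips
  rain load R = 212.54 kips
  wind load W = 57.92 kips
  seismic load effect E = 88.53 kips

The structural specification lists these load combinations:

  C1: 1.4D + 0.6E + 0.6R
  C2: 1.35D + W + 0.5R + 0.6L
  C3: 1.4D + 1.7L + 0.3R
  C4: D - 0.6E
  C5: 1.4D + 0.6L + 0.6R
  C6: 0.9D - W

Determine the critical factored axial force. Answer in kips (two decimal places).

271.56 kips

C1: 1.4(59.74) + 0.6(88.53) + 0.6(212.54) = 83.64 + 53.12 + 127.52 = 264.28
C2: 1.35(59.74) + 1.0(57.92) + 0.5(212.54) + 0.6(44.54) = 80.65 + 57.92 + 106.27 + 26.72 = 271.56
C3: 1.4(59.74) + 1.7(44.54) + 0.3(212.54) = 83.64 + 75.72 + 63.76 = 223.12
C4: 1.0(59.74) - 0.6(88.53) = 59.74 - 53.12 = 6.62
C5: 1.4(59.74) + 0.6(44.54) + 0.6(212.54) = 83.64 + 26.72 + 127.52 = 237.88
C6: 0.9(59.74) - 1.0(57.92) = 53.77 - 57.92 = -4.15
The controlling combination is 2, giving 271.56 kips.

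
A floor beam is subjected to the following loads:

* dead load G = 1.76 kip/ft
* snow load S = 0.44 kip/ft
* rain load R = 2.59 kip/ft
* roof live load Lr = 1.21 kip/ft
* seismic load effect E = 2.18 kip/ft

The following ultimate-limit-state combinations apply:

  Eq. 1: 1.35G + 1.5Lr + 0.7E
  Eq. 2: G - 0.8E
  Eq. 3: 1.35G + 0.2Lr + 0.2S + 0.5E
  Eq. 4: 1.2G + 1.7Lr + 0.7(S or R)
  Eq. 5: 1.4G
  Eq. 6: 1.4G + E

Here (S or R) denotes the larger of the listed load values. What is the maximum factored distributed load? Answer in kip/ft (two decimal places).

(S or R) → R = 2.59 kip/ft.
Eq. 1: 1.35(1.76) + 1.5(1.21) + 0.7(2.18) = 5.72
Eq. 2: 1.0(1.76) - 0.8(2.18) = 1.76 - 1.74 = 0.02
Eq. 3: 1.35(1.76) + 0.2(1.21) + 0.2(0.44) + 0.5(2.18) = 2.38 + 0.24 + 0.09 + 1.09 = 3.80
Eq. 4: 1.2(1.76) + 1.7(1.21) + 0.7(2.59) = 2.11 + 2.06 + 1.81 = 5.98
Eq. 5: 1.4(1.76) = 2.46
Eq. 6: 1.4(1.76) + 1.0(2.18) = 2.46 + 2.18 = 4.64
Maximum is from combination 4.

5.98 kip/ft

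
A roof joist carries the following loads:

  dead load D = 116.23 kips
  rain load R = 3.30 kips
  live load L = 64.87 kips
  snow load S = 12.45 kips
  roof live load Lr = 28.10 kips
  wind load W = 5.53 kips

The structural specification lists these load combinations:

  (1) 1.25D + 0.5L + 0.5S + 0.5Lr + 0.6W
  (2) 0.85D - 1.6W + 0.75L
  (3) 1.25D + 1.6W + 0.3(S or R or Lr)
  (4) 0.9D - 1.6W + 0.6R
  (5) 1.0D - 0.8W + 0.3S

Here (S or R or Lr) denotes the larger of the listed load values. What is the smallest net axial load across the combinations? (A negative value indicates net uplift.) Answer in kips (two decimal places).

(S or R or Lr) → Lr = 28.10 kips.
(1) 1.25(116.23) + 0.5(64.87) + 0.5(12.45) + 0.5(28.10) + 0.6(5.53) = 201.32
(2) 0.85(116.23) - 1.6(5.53) + 0.75(64.87) = 138.60
(3) 1.25(116.23) + 1.6(5.53) + 0.3(28.10) = 162.57
(4) 0.9(116.23) - 1.6(5.53) + 0.6(3.30) = 97.74
(5) 1.0(116.23) - 0.8(5.53) + 0.3(12.45) = 115.54
Combination 4 gives the minimum: 97.74 kips.

97.74 kips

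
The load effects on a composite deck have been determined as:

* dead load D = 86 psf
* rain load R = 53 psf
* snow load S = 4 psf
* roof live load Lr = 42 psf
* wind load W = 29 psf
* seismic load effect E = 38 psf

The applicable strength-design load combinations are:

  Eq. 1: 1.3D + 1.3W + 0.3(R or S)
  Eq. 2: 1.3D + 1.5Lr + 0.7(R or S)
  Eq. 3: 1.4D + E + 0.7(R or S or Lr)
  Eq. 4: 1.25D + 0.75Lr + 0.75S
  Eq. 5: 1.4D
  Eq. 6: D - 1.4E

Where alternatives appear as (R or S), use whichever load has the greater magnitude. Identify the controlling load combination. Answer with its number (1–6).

(R or S) → R = 53 psf; (R or S or Lr) → R = 53 psf.
Eq. 1: 1.3(86) + 1.3(29) + 0.3(53) = 165.4
Eq. 2: 1.3(86) + 1.5(42) + 0.7(53) = 211.9
Eq. 3: 1.4(86) + 1.0(38) + 0.7(53) = 195.5
Eq. 4: 1.25(86) + 0.75(42) + 0.75(4) = 142.0
Eq. 5: 1.4(86) = 120.4
Eq. 6: 1.0(86) - 1.4(38) = 32.8
The largest value is 211.9 psf from combination 2.

Combination 2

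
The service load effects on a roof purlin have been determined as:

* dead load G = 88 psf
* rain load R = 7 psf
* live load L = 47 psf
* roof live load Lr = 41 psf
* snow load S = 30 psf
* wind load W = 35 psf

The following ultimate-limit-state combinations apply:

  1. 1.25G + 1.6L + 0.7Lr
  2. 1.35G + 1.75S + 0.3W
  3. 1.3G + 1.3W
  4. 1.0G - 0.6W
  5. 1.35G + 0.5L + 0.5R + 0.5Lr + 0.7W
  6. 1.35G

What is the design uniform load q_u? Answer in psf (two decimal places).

213.90 psf

1. 1.25(88) + 1.6(47) + 0.7(41) = 213.90
2. 1.35(88) + 1.75(30) + 0.3(35) = 181.80
3. 1.3(88) + 1.3(35) = 159.90
4. 1.0(88) - 0.6(35) = 67.00
5. 1.35(88) + 0.5(47) + 0.5(7) + 0.5(41) + 0.7(35) = 190.80
6. 1.35(88) = 118.80
Maximum is from combination 1.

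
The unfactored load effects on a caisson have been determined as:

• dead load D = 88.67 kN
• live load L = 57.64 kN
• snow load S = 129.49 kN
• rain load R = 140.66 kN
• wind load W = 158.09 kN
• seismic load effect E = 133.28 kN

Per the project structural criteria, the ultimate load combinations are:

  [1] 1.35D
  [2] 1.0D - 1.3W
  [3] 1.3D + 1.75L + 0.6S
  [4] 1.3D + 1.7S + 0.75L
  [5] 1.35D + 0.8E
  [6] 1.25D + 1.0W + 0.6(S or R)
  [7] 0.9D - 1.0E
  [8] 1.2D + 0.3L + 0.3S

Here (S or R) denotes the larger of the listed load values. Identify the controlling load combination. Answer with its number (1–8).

Combination 4

(S or R) → R = 140.66 kN.
[1] 1.35(88.67) = 119.70
[2] 1.0(88.67) - 1.3(158.09) = 88.67 - 205.52 = -116.85
[3] 1.3(88.67) + 1.75(57.64) + 0.6(129.49) = 293.84
[4] 1.3(88.67) + 1.7(129.49) + 0.75(57.64) = 115.27 + 220.13 + 43.23 = 378.63
[5] 1.35(88.67) + 0.8(133.28) = 226.33
[6] 1.25(88.67) + 1.0(158.09) + 0.6(140.66) = 353.32
[7] 0.9(88.67) - 1.0(133.28) = 79.80 - 133.28 = -53.48
[8] 1.2(88.67) + 0.3(57.64) + 0.3(129.49) = 106.40 + 17.29 + 38.85 = 162.54
The largest value is 378.63 kN from combination 4.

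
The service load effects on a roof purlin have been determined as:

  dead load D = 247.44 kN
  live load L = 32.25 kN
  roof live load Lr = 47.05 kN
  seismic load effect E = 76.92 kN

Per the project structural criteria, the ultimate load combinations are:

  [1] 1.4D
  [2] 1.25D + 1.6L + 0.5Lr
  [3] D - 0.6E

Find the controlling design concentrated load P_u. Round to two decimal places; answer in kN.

[1] 1.4(247.44) = 346.42
[2] 1.25(247.44) + 1.6(32.25) + 0.5(47.05) = 384.43
[3] 1.0(247.44) - 0.6(76.92) = 201.29
The controlling combination is 2, giving 384.43 kN.

384.43 kN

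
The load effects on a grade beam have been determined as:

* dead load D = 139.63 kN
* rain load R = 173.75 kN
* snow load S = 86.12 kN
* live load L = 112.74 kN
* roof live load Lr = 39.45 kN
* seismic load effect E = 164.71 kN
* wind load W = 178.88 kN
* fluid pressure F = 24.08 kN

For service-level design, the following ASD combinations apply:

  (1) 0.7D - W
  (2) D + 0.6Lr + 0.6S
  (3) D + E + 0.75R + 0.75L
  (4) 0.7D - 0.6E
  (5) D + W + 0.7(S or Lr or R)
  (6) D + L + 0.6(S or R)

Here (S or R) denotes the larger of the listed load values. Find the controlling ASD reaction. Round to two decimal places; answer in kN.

519.21 kN

(S or Lr or R) → R = 173.75 kN; (S or R) → R = 173.75 kN.
(1) 0.7(139.63) - 1.0(178.88) = 97.74 - 178.88 = -81.14
(2) 1.0(139.63) + 0.6(39.45) + 0.6(86.12) = 139.63 + 23.67 + 51.67 = 214.97
(3) 1.0(139.63) + 1.0(164.71) + 0.75(173.75) + 0.75(112.74) = 139.63 + 164.71 + 130.31 + 84.56 = 519.21
(4) 0.7(139.63) - 0.6(164.71) = 97.74 - 98.83 = -1.09
(5) 1.0(139.63) + 1.0(178.88) + 0.7(173.75) = 139.63 + 178.88 + 121.63 = 440.14
(6) 1.0(139.63) + 1.0(112.74) + 0.6(173.75) = 139.63 + 112.74 + 104.25 = 356.62
Combination 3 governs: V = 519.21 kN.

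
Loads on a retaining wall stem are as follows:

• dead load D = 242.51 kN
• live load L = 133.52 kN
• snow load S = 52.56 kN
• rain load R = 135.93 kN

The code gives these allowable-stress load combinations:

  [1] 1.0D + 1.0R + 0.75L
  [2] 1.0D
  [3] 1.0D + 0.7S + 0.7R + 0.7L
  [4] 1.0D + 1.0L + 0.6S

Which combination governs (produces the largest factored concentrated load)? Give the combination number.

Combination 1

[1] 1.0(242.51) + 1.0(135.93) + 0.75(133.52) = 478.58
[2] 1.0(242.51) = 242.51
[3] 1.0(242.51) + 0.7(52.56) + 0.7(135.93) + 0.7(133.52) = 467.92
[4] 1.0(242.51) + 1.0(133.52) + 0.6(52.56) = 407.57
The largest value is 478.58 kN from combination 1.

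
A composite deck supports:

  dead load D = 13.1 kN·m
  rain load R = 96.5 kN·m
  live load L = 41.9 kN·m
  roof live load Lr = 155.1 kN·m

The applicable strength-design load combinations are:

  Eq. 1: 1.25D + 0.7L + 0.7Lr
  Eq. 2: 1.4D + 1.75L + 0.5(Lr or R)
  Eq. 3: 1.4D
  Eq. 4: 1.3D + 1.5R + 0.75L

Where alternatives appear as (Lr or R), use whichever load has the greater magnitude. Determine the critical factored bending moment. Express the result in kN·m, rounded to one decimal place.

193.2 kN·m

(Lr or R) → Lr = 155.1 kN·m.
Eq. 1: 1.25(13.1) + 0.7(41.9) + 0.7(155.1) = 154.3
Eq. 2: 1.4(13.1) + 1.75(41.9) + 0.5(155.1) = 169.2
Eq. 3: 1.4(13.1) = 18.3
Eq. 4: 1.3(13.1) + 1.5(96.5) + 0.75(41.9) = 193.2
Combination 4 governs: M_u = 193.2 kN·m.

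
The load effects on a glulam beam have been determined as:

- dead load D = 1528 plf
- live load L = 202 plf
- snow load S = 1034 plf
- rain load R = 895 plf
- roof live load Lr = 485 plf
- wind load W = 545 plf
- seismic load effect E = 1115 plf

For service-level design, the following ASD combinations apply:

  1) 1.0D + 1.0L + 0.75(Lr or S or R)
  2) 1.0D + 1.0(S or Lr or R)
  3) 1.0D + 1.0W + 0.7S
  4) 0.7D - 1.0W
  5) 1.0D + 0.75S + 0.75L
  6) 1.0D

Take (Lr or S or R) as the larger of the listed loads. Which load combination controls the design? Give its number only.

Combination 3

(Lr or S or R) → S = 1034 plf; (S or Lr or R) → S = 1034 plf.
1) 1.0(1528) + 1.0(202) + 0.75(1034) = 1528.00 + 202.00 + 775.50 = 2505.50
2) 1.0(1528) + 1.0(1034) = 1528.00 + 1034.00 = 2562.00
3) 1.0(1528) + 1.0(545) + 0.7(1034) = 1528.00 + 545.00 + 723.80 = 2796.80
4) 0.7(1528) - 1.0(545) = 1069.60 - 545.00 = 524.60
5) 1.0(1528) + 0.75(1034) + 0.75(202) = 1528.00 + 775.50 + 151.50 = 2455.00
6) 1.0(1528) = 1528.00
The largest value is 2796.80 plf from combination 3.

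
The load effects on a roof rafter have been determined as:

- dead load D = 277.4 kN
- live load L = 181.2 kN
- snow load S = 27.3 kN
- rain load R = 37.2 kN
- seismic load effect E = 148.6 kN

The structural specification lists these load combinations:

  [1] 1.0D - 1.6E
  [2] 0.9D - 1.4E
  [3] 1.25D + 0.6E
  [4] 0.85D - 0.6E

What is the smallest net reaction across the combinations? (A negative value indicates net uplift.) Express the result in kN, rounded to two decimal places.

39.64 kN

[1] 1.0(277.4) - 1.6(148.6) = 277.40 - 237.76 = 39.64
[2] 0.9(277.4) - 1.4(148.6) = 249.66 - 208.04 = 41.62
[3] 1.25(277.4) + 0.6(148.6) = 346.75 + 89.16 = 435.91
[4] 0.85(277.4) - 0.6(148.6) = 235.79 - 89.16 = 146.63
Combination 1 gives the minimum: 39.64 kN.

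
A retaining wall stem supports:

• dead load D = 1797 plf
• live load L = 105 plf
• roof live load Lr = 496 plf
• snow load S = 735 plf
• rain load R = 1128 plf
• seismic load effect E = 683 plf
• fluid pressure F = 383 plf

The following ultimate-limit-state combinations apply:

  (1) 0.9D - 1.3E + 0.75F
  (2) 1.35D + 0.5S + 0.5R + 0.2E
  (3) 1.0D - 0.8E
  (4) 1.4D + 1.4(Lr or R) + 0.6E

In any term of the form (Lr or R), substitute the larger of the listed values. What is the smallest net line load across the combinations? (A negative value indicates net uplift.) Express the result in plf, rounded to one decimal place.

(Lr or R) → R = 1128 plf.
(1) 0.9(1797) - 1.3(683) + 0.75(383) = 1617.3 - 887.9 + 287.3 = 1016.7
(2) 1.35(1797) + 0.5(735) + 0.5(1128) + 0.2(683) = 2426.0 + 367.5 + 564.0 + 136.6 = 3494.1
(3) 1.0(1797) - 0.8(683) = 1797.0 - 546.4 = 1250.6
(4) 1.4(1797) + 1.4(1128) + 0.6(683) = 2515.8 + 1579.2 + 409.8 = 4504.8
Combination 1 gives the minimum: 1016.7 plf.

1016.7 plf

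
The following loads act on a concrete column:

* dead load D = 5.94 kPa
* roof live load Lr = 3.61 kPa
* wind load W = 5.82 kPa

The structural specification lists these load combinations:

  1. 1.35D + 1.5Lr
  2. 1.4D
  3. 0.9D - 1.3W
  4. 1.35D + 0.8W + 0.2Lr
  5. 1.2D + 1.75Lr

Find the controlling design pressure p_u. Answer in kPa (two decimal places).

1. 1.35(5.94) + 1.5(3.61) = 13.43
2. 1.4(5.94) = 8.32
3. 0.9(5.94) - 1.3(5.82) = 5.35 - 7.57 = -2.22
4. 1.35(5.94) + 0.8(5.82) + 0.2(3.61) = 8.02 + 4.66 + 0.72 = 13.40
5. 1.2(5.94) + 1.75(3.61) = 7.13 + 6.32 = 13.45
Combination 5 governs: p_u = 13.45 kPa.

13.45 kPa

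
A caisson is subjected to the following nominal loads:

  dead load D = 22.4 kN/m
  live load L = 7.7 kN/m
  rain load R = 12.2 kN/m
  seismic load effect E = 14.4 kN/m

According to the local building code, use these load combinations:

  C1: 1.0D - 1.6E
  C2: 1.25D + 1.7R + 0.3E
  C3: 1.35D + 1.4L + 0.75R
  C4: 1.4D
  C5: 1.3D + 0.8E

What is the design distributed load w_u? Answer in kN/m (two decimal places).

53.06 kN/m

C1: 1.0(22.4) - 1.6(14.4) = 22.40 - 23.04 = -0.64
C2: 1.25(22.4) + 1.7(12.2) + 0.3(14.4) = 28.00 + 20.74 + 4.32 = 53.06
C3: 1.35(22.4) + 1.4(7.7) + 0.75(12.2) = 30.24 + 10.78 + 9.15 = 50.17
C4: 1.4(22.4) = 31.36
C5: 1.3(22.4) + 0.8(14.4) = 29.12 + 11.52 = 40.64
Maximum is from combination 2.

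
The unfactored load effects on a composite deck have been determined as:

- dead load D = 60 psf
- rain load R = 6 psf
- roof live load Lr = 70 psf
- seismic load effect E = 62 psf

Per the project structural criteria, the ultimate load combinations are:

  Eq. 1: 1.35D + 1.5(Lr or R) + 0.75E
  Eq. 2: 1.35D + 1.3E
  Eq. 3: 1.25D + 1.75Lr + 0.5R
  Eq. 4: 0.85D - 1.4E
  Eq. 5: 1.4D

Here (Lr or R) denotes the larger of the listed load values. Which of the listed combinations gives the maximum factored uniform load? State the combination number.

(Lr or R) → Lr = 70 psf.
Eq. 1: 1.35(60) + 1.5(70) + 0.75(62) = 232.5
Eq. 2: 1.35(60) + 1.3(62) = 161.6
Eq. 3: 1.25(60) + 1.75(70) + 0.5(6) = 200.5
Eq. 4: 0.85(60) - 1.4(62) = -35.8
Eq. 5: 1.4(60) = 84.0
The largest value is 232.5 psf from combination 1.

Combination 1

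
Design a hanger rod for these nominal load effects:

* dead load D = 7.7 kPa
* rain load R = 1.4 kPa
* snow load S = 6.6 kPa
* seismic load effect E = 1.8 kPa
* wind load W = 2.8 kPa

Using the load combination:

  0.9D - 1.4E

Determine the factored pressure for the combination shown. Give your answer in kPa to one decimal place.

0.9(7.7) - 1.4(1.8) = 6.9 - 2.5 = 4.4
p_u = 4.4 kPa.

4.4 kPa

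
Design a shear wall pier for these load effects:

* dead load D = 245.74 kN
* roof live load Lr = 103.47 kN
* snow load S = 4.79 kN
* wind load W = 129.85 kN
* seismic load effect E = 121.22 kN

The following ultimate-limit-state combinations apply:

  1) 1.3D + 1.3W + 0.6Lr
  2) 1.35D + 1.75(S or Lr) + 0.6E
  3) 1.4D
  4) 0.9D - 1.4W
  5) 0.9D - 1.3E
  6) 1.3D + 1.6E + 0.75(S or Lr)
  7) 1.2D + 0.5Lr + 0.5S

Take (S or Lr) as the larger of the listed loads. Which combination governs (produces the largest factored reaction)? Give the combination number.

Combination 6

(S or Lr) → Lr = 103.47 kN.
1) 1.3(245.74) + 1.3(129.85) + 0.6(103.47) = 319.46 + 168.81 + 62.08 = 550.35
2) 1.35(245.74) + 1.75(103.47) + 0.6(121.22) = 331.75 + 181.07 + 72.73 = 585.55
3) 1.4(245.74) = 344.04
4) 0.9(245.74) - 1.4(129.85) = 221.17 - 181.79 = 39.38
5) 0.9(245.74) - 1.3(121.22) = 221.17 - 157.59 = 63.58
6) 1.3(245.74) + 1.6(121.22) + 0.75(103.47) = 591.02
7) 1.2(245.74) + 0.5(103.47) + 0.5(4.79) = 349.02
The largest value is 591.02 kN from combination 6.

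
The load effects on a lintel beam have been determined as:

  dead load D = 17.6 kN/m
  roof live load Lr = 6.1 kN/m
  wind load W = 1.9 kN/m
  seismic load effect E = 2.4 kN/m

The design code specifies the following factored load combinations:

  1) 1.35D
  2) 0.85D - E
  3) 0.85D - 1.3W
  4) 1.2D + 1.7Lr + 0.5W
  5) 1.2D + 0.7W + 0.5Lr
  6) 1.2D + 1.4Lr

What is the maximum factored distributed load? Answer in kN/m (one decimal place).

1) 1.35(17.6) = 23.8
2) 0.85(17.6) - 1.0(2.4) = 15.0 - 2.4 = 12.6
3) 0.85(17.6) - 1.3(1.9) = 15.0 - 2.5 = 12.5
4) 1.2(17.6) + 1.7(6.1) + 0.5(1.9) = 32.4
5) 1.2(17.6) + 0.7(1.9) + 0.5(6.1) = 21.1 + 1.3 + 3.1 = 25.5
6) 1.2(17.6) + 1.4(6.1) = 29.7
Combination 4 governs: w_u = 32.4 kN/m.

32.4 kN/m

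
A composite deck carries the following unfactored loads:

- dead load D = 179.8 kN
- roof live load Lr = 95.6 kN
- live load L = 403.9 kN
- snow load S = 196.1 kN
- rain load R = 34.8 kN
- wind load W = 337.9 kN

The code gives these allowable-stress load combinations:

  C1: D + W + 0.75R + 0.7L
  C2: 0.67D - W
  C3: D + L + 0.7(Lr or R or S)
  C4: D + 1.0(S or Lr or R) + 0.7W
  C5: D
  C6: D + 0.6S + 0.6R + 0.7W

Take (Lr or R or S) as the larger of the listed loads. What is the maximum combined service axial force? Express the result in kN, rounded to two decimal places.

(Lr or R or S) → S = 196.1 kN; (S or Lr or R) → S = 196.1 kN.
C1: 1.0(179.8) + 1.0(337.9) + 0.75(34.8) + 0.7(403.9) = 179.80 + 337.90 + 26.10 + 282.73 = 826.53
C2: 0.67(179.8) - 1.0(337.9) = 120.47 - 337.90 = -217.43
C3: 1.0(179.8) + 1.0(403.9) + 0.7(196.1) = 179.80 + 403.90 + 137.27 = 720.97
C4: 1.0(179.8) + 1.0(196.1) + 0.7(337.9) = 179.80 + 196.10 + 236.53 = 612.43
C5: 1.0(179.8) = 179.80
C6: 1.0(179.8) + 0.6(196.1) + 0.6(34.8) + 0.7(337.9) = 179.80 + 117.66 + 20.88 + 236.53 = 554.87
The controlling combination is 1, giving 826.53 kN.

826.53 kN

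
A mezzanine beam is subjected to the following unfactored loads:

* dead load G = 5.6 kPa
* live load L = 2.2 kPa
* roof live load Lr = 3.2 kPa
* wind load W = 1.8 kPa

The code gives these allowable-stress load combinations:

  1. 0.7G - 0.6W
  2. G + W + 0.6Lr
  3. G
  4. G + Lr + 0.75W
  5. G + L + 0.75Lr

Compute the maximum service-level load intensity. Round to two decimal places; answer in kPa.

10.20 kPa

1. 0.7(5.6) - 0.6(1.8) = 3.92 - 1.08 = 2.84
2. 1.0(5.6) + 1.0(1.8) + 0.6(3.2) = 5.60 + 1.80 + 1.92 = 9.32
3. 1.0(5.6) = 5.60
4. 1.0(5.6) + 1.0(3.2) + 0.75(1.8) = 5.60 + 3.20 + 1.35 = 10.15
5. 1.0(5.6) + 1.0(2.2) + 0.75(3.2) = 5.60 + 2.20 + 2.40 = 10.20
Maximum is from combination 5.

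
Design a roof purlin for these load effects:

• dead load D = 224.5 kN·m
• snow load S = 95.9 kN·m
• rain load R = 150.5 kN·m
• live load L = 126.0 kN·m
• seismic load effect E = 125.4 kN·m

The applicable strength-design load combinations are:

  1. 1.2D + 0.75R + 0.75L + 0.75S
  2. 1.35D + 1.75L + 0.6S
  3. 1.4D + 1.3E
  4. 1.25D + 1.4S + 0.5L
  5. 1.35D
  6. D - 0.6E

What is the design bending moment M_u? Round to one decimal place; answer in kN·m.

581.1 kN·m

1. 1.2(224.5) + 0.75(150.5) + 0.75(126.0) + 0.75(95.9) = 548.7
2. 1.35(224.5) + 1.75(126.0) + 0.6(95.9) = 581.1
3. 1.4(224.5) + 1.3(125.4) = 477.3
4. 1.25(224.5) + 1.4(95.9) + 0.5(126.0) = 477.9
5. 1.35(224.5) = 303.1
6. 1.0(224.5) - 0.6(125.4) = 149.3
Maximum is from combination 2.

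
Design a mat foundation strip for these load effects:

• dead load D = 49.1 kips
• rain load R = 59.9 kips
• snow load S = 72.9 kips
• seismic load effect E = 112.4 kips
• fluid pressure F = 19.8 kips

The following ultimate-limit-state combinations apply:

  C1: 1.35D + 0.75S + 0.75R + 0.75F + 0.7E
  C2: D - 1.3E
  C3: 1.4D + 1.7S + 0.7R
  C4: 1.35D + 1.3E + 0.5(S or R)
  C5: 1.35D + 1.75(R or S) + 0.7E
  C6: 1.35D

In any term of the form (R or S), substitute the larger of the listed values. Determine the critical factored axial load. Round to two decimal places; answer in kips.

(S or R) → S = 72.9 kips; (R or S) → S = 72.9 kips.
C1: 1.35(49.1) + 0.75(72.9) + 0.75(59.9) + 0.75(19.8) + 0.7(112.4) = 259.42
C2: 1.0(49.1) - 1.3(112.4) = 49.10 - 146.12 = -97.02
C3: 1.4(49.1) + 1.7(72.9) + 0.7(59.9) = 68.74 + 123.93 + 41.93 = 234.60
C4: 1.35(49.1) + 1.3(112.4) + 0.5(72.9) = 66.29 + 146.12 + 36.45 = 248.86
C5: 1.35(49.1) + 1.75(72.9) + 0.7(112.4) = 272.54
C6: 1.35(49.1) = 66.29
The controlling combination is 5, giving 272.54 kips.

272.54 kips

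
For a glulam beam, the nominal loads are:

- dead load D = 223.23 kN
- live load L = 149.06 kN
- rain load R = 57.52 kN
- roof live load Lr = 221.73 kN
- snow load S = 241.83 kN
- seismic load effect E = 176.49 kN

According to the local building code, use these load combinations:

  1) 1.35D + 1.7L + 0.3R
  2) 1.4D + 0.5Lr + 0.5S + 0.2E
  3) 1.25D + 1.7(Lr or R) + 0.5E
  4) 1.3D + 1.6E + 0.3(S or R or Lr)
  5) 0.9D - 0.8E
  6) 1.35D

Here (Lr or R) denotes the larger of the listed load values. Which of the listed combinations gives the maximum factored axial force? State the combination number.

(Lr or R) → Lr = 221.73 kN; (S or R or Lr) → S = 241.83 kN.
1) 1.35(223.23) + 1.7(149.06) + 0.3(57.52) = 301.36 + 253.40 + 17.26 = 572.02
2) 1.4(223.23) + 0.5(221.73) + 0.5(241.83) + 0.2(176.49) = 579.60
3) 1.25(223.23) + 1.7(221.73) + 0.5(176.49) = 744.22
4) 1.3(223.23) + 1.6(176.49) + 0.3(241.83) = 290.20 + 282.38 + 72.55 = 645.13
5) 0.9(223.23) - 0.8(176.49) = 200.91 - 141.19 = 59.72
6) 1.35(223.23) = 301.36
The largest value is 744.22 kN from combination 3.

Combination 3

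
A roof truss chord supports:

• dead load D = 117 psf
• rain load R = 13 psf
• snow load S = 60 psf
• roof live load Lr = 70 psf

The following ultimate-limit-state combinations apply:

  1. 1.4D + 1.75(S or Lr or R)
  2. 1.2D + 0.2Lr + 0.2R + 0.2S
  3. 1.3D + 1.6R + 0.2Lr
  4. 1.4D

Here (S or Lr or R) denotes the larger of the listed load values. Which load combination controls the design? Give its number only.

Combination 1

(S or Lr or R) → Lr = 70 psf.
1. 1.4(117) + 1.75(70) = 163.8 + 122.5 = 286.3
2. 1.2(117) + 0.2(70) + 0.2(13) + 0.2(60) = 140.4 + 14.0 + 2.6 + 12.0 = 169.0
3. 1.3(117) + 1.6(13) + 0.2(70) = 152.1 + 20.8 + 14.0 = 186.9
4. 1.4(117) = 163.8
The largest value is 286.3 psf from combination 1.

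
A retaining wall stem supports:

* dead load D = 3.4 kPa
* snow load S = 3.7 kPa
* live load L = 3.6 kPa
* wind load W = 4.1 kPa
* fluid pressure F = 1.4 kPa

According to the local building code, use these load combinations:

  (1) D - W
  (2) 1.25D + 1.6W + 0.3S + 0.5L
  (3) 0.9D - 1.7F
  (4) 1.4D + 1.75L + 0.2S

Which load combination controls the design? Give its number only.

(1) 1.0(3.4) - 1.0(4.1) = -0.7
(2) 1.25(3.4) + 1.6(4.1) + 0.3(3.7) + 0.5(3.6) = 13.7
(3) 0.9(3.4) - 1.7(1.4) = 0.7
(4) 1.4(3.4) + 1.75(3.6) + 0.2(3.7) = 11.8
The largest value is 13.7 kPa from combination 2.

Combination 2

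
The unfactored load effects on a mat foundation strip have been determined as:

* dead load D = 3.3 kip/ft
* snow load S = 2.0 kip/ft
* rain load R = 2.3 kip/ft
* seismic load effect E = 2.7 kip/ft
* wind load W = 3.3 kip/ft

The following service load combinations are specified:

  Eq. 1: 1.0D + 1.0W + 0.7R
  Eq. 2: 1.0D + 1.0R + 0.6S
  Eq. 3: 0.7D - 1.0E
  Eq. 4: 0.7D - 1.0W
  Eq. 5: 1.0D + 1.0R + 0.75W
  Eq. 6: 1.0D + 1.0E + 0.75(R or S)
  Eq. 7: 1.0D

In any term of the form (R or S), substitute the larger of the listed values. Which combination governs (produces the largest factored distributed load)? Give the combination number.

Combination 1

(R or S) → R = 2.3 kip/ft.
Eq. 1: 1.0(3.3) + 1.0(3.3) + 0.7(2.3) = 3.30 + 3.30 + 1.61 = 8.21
Eq. 2: 1.0(3.3) + 1.0(2.3) + 0.6(2.0) = 3.30 + 2.30 + 1.20 = 6.80
Eq. 3: 0.7(3.3) - 1.0(2.7) = 2.31 - 2.70 = -0.39
Eq. 4: 0.7(3.3) - 1.0(3.3) = 2.31 - 3.30 = -0.99
Eq. 5: 1.0(3.3) + 1.0(2.3) + 0.75(3.3) = 3.30 + 2.30 + 2.48 = 8.08
Eq. 6: 1.0(3.3) + 1.0(2.7) + 0.75(2.3) = 3.30 + 2.70 + 1.73 = 7.73
Eq. 7: 1.0(3.3) = 3.30
The largest value is 8.21 kip/ft from combination 1.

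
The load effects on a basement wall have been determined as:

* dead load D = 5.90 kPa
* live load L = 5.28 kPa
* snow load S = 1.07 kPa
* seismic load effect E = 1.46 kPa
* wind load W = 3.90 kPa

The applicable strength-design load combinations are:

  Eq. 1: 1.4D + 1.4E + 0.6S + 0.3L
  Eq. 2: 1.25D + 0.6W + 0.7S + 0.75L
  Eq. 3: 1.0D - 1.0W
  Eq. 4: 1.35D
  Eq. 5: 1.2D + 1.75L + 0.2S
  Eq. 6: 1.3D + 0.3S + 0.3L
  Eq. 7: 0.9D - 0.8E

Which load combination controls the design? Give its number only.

Eq. 1: 1.4(5.90) + 1.4(1.46) + 0.6(1.07) + 0.3(5.28) = 12.53
Eq. 2: 1.25(5.90) + 0.6(3.90) + 0.7(1.07) + 0.75(5.28) = 14.42
Eq. 3: 1.0(5.90) - 1.0(3.90) = 2.00
Eq. 4: 1.35(5.90) = 7.97
Eq. 5: 1.2(5.90) + 1.75(5.28) + 0.2(1.07) = 16.53
Eq. 6: 1.3(5.90) + 0.3(1.07) + 0.3(5.28) = 9.58
Eq. 7: 0.9(5.90) - 0.8(1.46) = 4.14
The largest value is 16.53 kPa from combination 5.

Combination 5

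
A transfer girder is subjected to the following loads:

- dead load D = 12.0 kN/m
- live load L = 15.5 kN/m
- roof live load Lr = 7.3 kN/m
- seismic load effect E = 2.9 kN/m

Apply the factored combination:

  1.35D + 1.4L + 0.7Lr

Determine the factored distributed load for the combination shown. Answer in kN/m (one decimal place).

43.0 kN/m

1.35(12.0) + 1.4(15.5) + 0.7(7.3) = 16.2 + 21.7 + 5.1 = 43.0
w_u = 43.0 kN/m.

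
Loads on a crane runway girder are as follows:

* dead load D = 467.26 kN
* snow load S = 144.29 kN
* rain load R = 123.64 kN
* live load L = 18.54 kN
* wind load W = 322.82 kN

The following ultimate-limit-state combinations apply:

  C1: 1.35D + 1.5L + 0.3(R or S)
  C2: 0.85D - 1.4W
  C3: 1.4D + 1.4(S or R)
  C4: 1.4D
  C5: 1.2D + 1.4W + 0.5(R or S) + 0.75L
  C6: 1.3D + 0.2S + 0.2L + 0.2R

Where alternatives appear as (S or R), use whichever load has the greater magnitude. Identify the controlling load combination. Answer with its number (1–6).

Combination 5

(R or S) → S = 144.29 kN; (S or R) → S = 144.29 kN.
C1: 1.35(467.26) + 1.5(18.54) + 0.3(144.29) = 630.80 + 27.81 + 43.29 = 701.90
C2: 0.85(467.26) - 1.4(322.82) = 397.17 - 451.95 = -54.78
C3: 1.4(467.26) + 1.4(144.29) = 654.16 + 202.01 = 856.17
C4: 1.4(467.26) = 654.16
C5: 1.2(467.26) + 1.4(322.82) + 0.5(144.29) + 0.75(18.54) = 1098.71
C6: 1.3(467.26) + 0.2(144.29) + 0.2(18.54) + 0.2(123.64) = 664.73
The largest value is 1098.71 kN from combination 5.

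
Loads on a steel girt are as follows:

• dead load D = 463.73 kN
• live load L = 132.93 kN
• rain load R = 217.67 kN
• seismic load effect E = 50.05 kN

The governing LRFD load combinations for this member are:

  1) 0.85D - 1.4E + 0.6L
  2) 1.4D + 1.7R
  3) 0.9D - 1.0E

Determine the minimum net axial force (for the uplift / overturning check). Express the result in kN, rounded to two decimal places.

367.31 kN

1) 0.85(463.73) - 1.4(50.05) + 0.6(132.93) = 394.17 - 70.07 + 79.76 = 403.86
2) 1.4(463.73) + 1.7(217.67) = 649.22 + 370.04 = 1019.26
3) 0.9(463.73) - 1.0(50.05) = 417.36 - 50.05 = 367.31
Combination 3 gives the minimum: 367.31 kN.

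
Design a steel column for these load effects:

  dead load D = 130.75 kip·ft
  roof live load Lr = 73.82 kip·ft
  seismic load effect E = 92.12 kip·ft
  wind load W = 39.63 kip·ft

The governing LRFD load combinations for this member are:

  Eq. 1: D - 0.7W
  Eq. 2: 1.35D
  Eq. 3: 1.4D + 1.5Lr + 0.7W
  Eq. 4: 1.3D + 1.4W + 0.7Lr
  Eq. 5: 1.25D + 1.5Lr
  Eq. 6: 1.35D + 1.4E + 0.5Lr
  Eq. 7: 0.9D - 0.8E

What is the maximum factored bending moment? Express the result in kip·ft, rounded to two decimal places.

Eq. 1: 1.0(130.75) - 0.7(39.63) = 103.01
Eq. 2: 1.35(130.75) = 176.51
Eq. 3: 1.4(130.75) + 1.5(73.82) + 0.7(39.63) = 321.52
Eq. 4: 1.3(130.75) + 1.4(39.63) + 0.7(73.82) = 277.13
Eq. 5: 1.25(130.75) + 1.5(73.82) = 274.17
Eq. 6: 1.35(130.75) + 1.4(92.12) + 0.5(73.82) = 342.39
Eq. 7: 0.9(130.75) - 0.8(92.12) = 43.98
Maximum is from combination 6.

342.39 kip·ft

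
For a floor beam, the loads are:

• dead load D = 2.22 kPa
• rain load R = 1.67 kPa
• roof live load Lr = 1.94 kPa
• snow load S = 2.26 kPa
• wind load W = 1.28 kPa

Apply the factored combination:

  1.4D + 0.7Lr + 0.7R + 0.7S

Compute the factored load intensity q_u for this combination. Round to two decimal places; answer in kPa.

1.4(2.22) + 0.7(1.94) + 0.7(1.67) + 0.7(2.26) = 7.22
q_u = 7.22 kPa.

7.22 kPa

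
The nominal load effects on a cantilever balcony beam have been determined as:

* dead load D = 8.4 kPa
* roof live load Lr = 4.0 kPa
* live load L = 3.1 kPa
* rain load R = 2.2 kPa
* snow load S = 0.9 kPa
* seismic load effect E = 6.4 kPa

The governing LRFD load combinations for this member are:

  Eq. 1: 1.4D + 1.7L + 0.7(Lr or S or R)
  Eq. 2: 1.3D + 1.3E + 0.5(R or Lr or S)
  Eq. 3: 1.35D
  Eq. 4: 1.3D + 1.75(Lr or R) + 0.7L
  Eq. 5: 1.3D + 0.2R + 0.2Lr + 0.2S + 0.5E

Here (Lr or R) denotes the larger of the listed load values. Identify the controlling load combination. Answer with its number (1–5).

Combination 2

(Lr or S or R) → Lr = 4.0 kPa; (R or Lr or S) → Lr = 4.0 kPa; (Lr or R) → Lr = 4.0 kPa.
Eq. 1: 1.4(8.4) + 1.7(3.1) + 0.7(4.0) = 11.76 + 5.27 + 2.80 = 19.83
Eq. 2: 1.3(8.4) + 1.3(6.4) + 0.5(4.0) = 10.92 + 8.32 + 2.00 = 21.24
Eq. 3: 1.35(8.4) = 11.34
Eq. 4: 1.3(8.4) + 1.75(4.0) + 0.7(3.1) = 10.92 + 7.00 + 2.17 = 20.09
Eq. 5: 1.3(8.4) + 0.2(2.2) + 0.2(4.0) + 0.2(0.9) + 0.5(6.4) = 10.92 + 0.44 + 0.80 + 0.18 + 3.20 = 15.54
The largest value is 21.24 kPa from combination 2.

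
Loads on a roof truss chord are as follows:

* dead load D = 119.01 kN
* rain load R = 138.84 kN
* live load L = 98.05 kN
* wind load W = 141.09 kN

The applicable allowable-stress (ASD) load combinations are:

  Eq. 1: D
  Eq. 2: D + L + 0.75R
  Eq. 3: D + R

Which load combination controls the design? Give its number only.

Eq. 1: 1.0(119.01) = 119.01
Eq. 2: 1.0(119.01) + 1.0(98.05) + 0.75(138.84) = 119.01 + 98.05 + 104.13 = 321.19
Eq. 3: 1.0(119.01) + 1.0(138.84) = 119.01 + 138.84 = 257.85
The largest value is 321.19 kN from combination 2.

Combination 2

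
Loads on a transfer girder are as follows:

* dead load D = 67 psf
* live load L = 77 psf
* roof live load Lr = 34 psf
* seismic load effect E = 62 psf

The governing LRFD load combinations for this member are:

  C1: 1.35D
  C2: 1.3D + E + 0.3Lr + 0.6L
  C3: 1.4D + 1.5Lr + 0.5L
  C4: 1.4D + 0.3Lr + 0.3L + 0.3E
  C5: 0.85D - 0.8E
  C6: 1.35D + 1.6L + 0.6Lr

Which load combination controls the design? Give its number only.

Combination 6

C1: 1.35(67) = 90.5
C2: 1.3(67) + 1.0(62) + 0.3(34) + 0.6(77) = 87.1 + 62.0 + 10.2 + 46.2 = 205.5
C3: 1.4(67) + 1.5(34) + 0.5(77) = 93.8 + 51.0 + 38.5 = 183.3
C4: 1.4(67) + 0.3(34) + 0.3(77) + 0.3(62) = 93.8 + 10.2 + 23.1 + 18.6 = 145.7
C5: 0.85(67) - 0.8(62) = 57.0 - 49.6 = 7.4
C6: 1.35(67) + 1.6(77) + 0.6(34) = 90.5 + 123.2 + 20.4 = 234.1
The largest value is 234.1 psf from combination 6.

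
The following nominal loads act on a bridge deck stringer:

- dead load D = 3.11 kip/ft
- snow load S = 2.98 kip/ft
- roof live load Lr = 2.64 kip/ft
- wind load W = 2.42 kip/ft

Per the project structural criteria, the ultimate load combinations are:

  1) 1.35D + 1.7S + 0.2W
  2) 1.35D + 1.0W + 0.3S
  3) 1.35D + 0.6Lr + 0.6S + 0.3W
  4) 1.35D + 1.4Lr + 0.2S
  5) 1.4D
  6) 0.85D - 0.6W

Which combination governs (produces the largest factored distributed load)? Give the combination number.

1) 1.35(3.11) + 1.7(2.98) + 0.2(2.42) = 4.20 + 5.07 + 0.48 = 9.75
2) 1.35(3.11) + 1.0(2.42) + 0.3(2.98) = 4.20 + 2.42 + 0.89 = 7.51
3) 1.35(3.11) + 0.6(2.64) + 0.6(2.98) + 0.3(2.42) = 4.20 + 1.58 + 1.79 + 0.73 = 8.30
4) 1.35(3.11) + 1.4(2.64) + 0.2(2.98) = 8.49
5) 1.4(3.11) = 4.35
6) 0.85(3.11) - 0.6(2.42) = 2.64 - 1.45 = 1.19
The largest value is 9.75 kip/ft from combination 1.

Combination 1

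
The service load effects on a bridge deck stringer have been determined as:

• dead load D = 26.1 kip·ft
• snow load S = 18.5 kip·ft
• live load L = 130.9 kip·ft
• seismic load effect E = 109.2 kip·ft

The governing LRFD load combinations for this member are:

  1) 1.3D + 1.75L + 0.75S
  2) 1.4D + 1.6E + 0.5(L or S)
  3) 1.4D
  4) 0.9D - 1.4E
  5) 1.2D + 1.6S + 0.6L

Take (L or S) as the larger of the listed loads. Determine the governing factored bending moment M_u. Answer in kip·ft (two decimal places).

276.88 kip·ft

(L or S) → L = 130.9 kip·ft.
1) 1.3(26.1) + 1.75(130.9) + 0.75(18.5) = 276.88
2) 1.4(26.1) + 1.6(109.2) + 0.5(130.9) = 36.54 + 174.72 + 65.45 = 276.71
3) 1.4(26.1) = 36.54
4) 0.9(26.1) - 1.4(109.2) = 23.49 - 152.88 = -129.39
5) 1.2(26.1) + 1.6(18.5) + 0.6(130.9) = 31.32 + 29.60 + 78.54 = 139.46
Combination 1 governs: M_u = 276.88 kip·ft.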